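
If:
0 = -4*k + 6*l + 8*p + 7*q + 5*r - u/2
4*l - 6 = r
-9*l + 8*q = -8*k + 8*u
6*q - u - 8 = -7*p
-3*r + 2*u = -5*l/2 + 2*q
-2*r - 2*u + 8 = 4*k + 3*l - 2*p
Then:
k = 248/9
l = 56/9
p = 44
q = -503/9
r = 170/9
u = -106/3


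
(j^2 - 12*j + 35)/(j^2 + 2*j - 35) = (j - 7)/(j + 7)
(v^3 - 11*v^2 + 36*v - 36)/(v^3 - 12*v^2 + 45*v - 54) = (v - 2)/(v - 3)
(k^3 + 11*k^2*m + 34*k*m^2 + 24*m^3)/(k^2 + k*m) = k + 10*m + 24*m^2/k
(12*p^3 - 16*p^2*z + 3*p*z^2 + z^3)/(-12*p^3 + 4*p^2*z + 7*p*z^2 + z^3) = (-2*p + z)/(2*p + z)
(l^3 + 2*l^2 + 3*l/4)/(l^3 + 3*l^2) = (l^2 + 2*l + 3/4)/(l*(l + 3))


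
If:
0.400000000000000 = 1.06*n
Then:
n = 0.38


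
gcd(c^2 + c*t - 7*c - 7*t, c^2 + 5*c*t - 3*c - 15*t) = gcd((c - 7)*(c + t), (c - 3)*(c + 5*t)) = 1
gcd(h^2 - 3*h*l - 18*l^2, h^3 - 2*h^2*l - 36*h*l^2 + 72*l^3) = h - 6*l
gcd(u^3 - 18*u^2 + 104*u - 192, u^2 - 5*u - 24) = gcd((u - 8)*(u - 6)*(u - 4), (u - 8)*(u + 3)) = u - 8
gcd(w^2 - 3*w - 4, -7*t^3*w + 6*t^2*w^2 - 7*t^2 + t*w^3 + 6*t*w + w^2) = 1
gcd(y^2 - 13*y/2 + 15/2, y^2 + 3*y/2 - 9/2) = y - 3/2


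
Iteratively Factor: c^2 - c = (c - 1)*(c)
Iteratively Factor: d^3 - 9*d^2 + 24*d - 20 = (d - 2)*(d^2 - 7*d + 10) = (d - 5)*(d - 2)*(d - 2)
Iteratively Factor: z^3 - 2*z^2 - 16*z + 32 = (z - 4)*(z^2 + 2*z - 8) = (z - 4)*(z - 2)*(z + 4)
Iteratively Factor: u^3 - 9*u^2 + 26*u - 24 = (u - 4)*(u^2 - 5*u + 6) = (u - 4)*(u - 3)*(u - 2)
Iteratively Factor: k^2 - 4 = (k + 2)*(k - 2)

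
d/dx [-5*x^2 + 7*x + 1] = 7 - 10*x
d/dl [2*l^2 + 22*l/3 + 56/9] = 4*l + 22/3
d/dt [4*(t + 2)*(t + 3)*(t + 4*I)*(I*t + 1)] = 16*I*t^3 + t^2*(-36 + 60*I) + t*(-120 + 80*I) - 72 + 80*I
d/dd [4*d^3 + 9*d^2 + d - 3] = 12*d^2 + 18*d + 1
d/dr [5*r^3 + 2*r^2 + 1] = r*(15*r + 4)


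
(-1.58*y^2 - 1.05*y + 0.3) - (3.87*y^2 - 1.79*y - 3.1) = -5.45*y^2 + 0.74*y + 3.4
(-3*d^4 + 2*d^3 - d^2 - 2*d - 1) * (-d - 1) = 3*d^5 + d^4 - d^3 + 3*d^2 + 3*d + 1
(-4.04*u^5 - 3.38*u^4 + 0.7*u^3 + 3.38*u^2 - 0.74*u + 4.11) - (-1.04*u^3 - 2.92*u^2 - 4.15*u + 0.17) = -4.04*u^5 - 3.38*u^4 + 1.74*u^3 + 6.3*u^2 + 3.41*u + 3.94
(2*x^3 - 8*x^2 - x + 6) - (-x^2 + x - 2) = 2*x^3 - 7*x^2 - 2*x + 8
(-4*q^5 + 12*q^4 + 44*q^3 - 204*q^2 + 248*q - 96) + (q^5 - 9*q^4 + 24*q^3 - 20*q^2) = -3*q^5 + 3*q^4 + 68*q^3 - 224*q^2 + 248*q - 96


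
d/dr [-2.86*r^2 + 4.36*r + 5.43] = 4.36 - 5.72*r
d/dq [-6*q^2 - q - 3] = -12*q - 1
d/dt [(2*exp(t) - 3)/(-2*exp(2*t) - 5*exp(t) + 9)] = (4*exp(2*t) - 12*exp(t) + 3)*exp(t)/(4*exp(4*t) + 20*exp(3*t) - 11*exp(2*t) - 90*exp(t) + 81)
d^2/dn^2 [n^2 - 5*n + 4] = 2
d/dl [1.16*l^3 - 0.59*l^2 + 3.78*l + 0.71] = 3.48*l^2 - 1.18*l + 3.78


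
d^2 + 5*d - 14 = (d - 2)*(d + 7)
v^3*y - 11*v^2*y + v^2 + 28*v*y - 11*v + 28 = (v - 7)*(v - 4)*(v*y + 1)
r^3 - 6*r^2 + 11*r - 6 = (r - 3)*(r - 2)*(r - 1)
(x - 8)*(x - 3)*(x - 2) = x^3 - 13*x^2 + 46*x - 48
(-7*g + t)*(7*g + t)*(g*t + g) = -49*g^3*t - 49*g^3 + g*t^3 + g*t^2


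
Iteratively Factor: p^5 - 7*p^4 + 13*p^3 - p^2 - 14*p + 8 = (p - 2)*(p^4 - 5*p^3 + 3*p^2 + 5*p - 4) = (p - 2)*(p - 1)*(p^3 - 4*p^2 - p + 4) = (p - 4)*(p - 2)*(p - 1)*(p^2 - 1) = (p - 4)*(p - 2)*(p - 1)^2*(p + 1)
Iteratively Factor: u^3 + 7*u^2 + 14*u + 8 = (u + 2)*(u^2 + 5*u + 4) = (u + 2)*(u + 4)*(u + 1)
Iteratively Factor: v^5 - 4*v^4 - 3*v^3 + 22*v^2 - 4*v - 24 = (v - 2)*(v^4 - 2*v^3 - 7*v^2 + 8*v + 12) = (v - 2)*(v + 1)*(v^3 - 3*v^2 - 4*v + 12) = (v - 2)^2*(v + 1)*(v^2 - v - 6) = (v - 3)*(v - 2)^2*(v + 1)*(v + 2)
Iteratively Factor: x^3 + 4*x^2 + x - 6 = (x + 2)*(x^2 + 2*x - 3) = (x - 1)*(x + 2)*(x + 3)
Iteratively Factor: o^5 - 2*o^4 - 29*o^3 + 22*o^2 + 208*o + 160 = (o - 4)*(o^4 + 2*o^3 - 21*o^2 - 62*o - 40) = (o - 4)*(o + 2)*(o^3 - 21*o - 20) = (o - 5)*(o - 4)*(o + 2)*(o^2 + 5*o + 4) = (o - 5)*(o - 4)*(o + 2)*(o + 4)*(o + 1)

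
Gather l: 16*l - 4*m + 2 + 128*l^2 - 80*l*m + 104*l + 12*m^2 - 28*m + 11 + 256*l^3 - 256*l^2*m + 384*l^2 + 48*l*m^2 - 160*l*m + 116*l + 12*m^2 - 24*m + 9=256*l^3 + l^2*(512 - 256*m) + l*(48*m^2 - 240*m + 236) + 24*m^2 - 56*m + 22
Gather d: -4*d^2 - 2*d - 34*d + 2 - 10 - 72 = -4*d^2 - 36*d - 80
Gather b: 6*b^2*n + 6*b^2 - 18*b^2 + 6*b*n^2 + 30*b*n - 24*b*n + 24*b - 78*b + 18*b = b^2*(6*n - 12) + b*(6*n^2 + 6*n - 36)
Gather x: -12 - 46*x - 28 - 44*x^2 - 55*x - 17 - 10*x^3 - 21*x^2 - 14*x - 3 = -10*x^3 - 65*x^2 - 115*x - 60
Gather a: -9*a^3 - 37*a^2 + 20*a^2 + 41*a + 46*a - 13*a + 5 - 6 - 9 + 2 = -9*a^3 - 17*a^2 + 74*a - 8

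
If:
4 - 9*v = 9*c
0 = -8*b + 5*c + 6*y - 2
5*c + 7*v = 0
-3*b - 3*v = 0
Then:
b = 10/9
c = 14/9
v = -10/9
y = 14/27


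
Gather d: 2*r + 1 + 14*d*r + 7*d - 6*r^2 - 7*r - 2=d*(14*r + 7) - 6*r^2 - 5*r - 1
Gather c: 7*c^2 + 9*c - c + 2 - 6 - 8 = 7*c^2 + 8*c - 12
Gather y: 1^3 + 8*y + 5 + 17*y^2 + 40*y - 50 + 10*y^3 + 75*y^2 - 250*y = 10*y^3 + 92*y^2 - 202*y - 44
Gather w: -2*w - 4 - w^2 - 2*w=-w^2 - 4*w - 4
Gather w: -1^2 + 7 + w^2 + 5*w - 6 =w^2 + 5*w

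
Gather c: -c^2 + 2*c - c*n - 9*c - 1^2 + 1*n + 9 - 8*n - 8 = -c^2 + c*(-n - 7) - 7*n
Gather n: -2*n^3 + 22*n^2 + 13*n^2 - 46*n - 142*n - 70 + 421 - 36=-2*n^3 + 35*n^2 - 188*n + 315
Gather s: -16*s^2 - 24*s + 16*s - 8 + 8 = -16*s^2 - 8*s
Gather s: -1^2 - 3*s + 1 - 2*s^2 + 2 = -2*s^2 - 3*s + 2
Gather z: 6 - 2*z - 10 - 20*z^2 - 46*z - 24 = -20*z^2 - 48*z - 28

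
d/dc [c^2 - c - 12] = 2*c - 1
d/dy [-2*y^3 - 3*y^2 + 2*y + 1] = -6*y^2 - 6*y + 2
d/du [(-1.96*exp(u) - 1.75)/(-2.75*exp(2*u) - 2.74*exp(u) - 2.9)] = (-5.39*exp(2*u) - 9.625*exp(u) + 0.889)*exp(u)/(7.5625*exp(4*u) + 15.07*exp(3*u) + 23.4576*exp(2*u) + 15.892*exp(u) + 8.41)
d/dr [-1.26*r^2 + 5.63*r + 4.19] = 5.63 - 2.52*r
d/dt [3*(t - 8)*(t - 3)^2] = 3*(t - 3)*(3*t - 19)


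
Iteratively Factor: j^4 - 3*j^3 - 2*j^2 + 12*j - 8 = (j - 2)*(j^3 - j^2 - 4*j + 4) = (j - 2)^2*(j^2 + j - 2) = (j - 2)^2*(j + 2)*(j - 1)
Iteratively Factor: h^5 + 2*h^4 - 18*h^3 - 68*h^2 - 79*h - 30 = (h + 1)*(h^4 + h^3 - 19*h^2 - 49*h - 30) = (h + 1)*(h + 2)*(h^3 - h^2 - 17*h - 15) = (h + 1)^2*(h + 2)*(h^2 - 2*h - 15) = (h - 5)*(h + 1)^2*(h + 2)*(h + 3)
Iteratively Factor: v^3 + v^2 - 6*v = (v)*(v^2 + v - 6) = v*(v + 3)*(v - 2)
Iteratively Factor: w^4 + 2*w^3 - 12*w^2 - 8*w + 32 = (w - 2)*(w^3 + 4*w^2 - 4*w - 16) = (w - 2)*(w + 2)*(w^2 + 2*w - 8) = (w - 2)*(w + 2)*(w + 4)*(w - 2)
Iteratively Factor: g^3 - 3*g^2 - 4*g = (g)*(g^2 - 3*g - 4) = g*(g + 1)*(g - 4)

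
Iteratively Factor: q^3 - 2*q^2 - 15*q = (q - 5)*(q^2 + 3*q) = (q - 5)*(q + 3)*(q)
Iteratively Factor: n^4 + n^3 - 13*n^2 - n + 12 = (n - 3)*(n^3 + 4*n^2 - n - 4) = (n - 3)*(n - 1)*(n^2 + 5*n + 4) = (n - 3)*(n - 1)*(n + 4)*(n + 1)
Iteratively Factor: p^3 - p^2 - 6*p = (p + 2)*(p^2 - 3*p) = p*(p + 2)*(p - 3)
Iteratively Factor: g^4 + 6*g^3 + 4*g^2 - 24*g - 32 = (g + 2)*(g^3 + 4*g^2 - 4*g - 16) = (g + 2)^2*(g^2 + 2*g - 8) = (g - 2)*(g + 2)^2*(g + 4)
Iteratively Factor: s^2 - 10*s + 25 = (s - 5)*(s - 5)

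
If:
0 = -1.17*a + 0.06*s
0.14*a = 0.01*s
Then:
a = 0.00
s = 0.00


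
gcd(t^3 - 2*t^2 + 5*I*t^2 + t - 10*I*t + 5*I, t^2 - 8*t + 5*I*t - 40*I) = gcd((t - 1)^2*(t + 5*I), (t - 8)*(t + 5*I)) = t + 5*I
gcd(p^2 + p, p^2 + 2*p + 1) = p + 1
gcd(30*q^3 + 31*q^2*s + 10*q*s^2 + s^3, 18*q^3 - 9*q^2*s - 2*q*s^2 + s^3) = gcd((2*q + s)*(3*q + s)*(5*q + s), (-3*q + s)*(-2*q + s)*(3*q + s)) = 3*q + s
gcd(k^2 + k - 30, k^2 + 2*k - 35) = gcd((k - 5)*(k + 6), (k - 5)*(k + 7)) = k - 5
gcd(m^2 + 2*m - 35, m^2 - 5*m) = m - 5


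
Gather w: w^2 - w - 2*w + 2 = w^2 - 3*w + 2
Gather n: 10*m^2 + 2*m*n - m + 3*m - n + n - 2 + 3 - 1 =10*m^2 + 2*m*n + 2*m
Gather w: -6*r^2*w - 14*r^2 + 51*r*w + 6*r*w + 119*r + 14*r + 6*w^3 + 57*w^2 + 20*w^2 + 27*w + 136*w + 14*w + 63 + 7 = -14*r^2 + 133*r + 6*w^3 + 77*w^2 + w*(-6*r^2 + 57*r + 177) + 70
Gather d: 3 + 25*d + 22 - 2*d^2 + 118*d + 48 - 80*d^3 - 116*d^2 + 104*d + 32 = -80*d^3 - 118*d^2 + 247*d + 105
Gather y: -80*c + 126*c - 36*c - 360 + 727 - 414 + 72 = 10*c + 25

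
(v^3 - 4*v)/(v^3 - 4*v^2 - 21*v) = (4 - v^2)/(-v^2 + 4*v + 21)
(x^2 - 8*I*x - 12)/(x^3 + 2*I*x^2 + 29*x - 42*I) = (x - 6*I)/(x^2 + 4*I*x + 21)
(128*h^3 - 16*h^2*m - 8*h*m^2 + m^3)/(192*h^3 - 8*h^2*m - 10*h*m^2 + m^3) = (4*h - m)/(6*h - m)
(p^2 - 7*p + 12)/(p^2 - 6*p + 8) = (p - 3)/(p - 2)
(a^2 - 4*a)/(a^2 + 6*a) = (a - 4)/(a + 6)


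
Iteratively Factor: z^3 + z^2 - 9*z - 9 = (z + 3)*(z^2 - 2*z - 3) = (z + 1)*(z + 3)*(z - 3)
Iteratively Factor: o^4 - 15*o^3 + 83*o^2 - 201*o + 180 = (o - 3)*(o^3 - 12*o^2 + 47*o - 60) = (o - 3)^2*(o^2 - 9*o + 20) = (o - 4)*(o - 3)^2*(o - 5)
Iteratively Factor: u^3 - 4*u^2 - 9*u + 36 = (u + 3)*(u^2 - 7*u + 12) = (u - 3)*(u + 3)*(u - 4)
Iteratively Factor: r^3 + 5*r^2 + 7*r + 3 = (r + 1)*(r^2 + 4*r + 3) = (r + 1)^2*(r + 3)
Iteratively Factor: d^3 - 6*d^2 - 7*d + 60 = (d - 5)*(d^2 - d - 12) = (d - 5)*(d - 4)*(d + 3)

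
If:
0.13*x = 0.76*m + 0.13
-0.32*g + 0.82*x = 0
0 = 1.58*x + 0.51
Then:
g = -0.83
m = -0.23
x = -0.32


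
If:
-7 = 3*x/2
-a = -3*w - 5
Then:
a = 3*w + 5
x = -14/3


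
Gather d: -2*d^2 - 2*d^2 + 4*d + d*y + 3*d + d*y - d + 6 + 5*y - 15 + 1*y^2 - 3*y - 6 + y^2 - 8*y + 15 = -4*d^2 + d*(2*y + 6) + 2*y^2 - 6*y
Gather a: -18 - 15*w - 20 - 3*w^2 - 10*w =-3*w^2 - 25*w - 38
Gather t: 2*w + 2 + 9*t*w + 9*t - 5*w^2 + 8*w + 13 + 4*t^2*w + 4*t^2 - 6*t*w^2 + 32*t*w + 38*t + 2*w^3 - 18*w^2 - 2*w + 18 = t^2*(4*w + 4) + t*(-6*w^2 + 41*w + 47) + 2*w^3 - 23*w^2 + 8*w + 33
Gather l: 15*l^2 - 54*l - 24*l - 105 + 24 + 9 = 15*l^2 - 78*l - 72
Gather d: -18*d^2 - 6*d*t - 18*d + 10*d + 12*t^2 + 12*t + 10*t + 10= -18*d^2 + d*(-6*t - 8) + 12*t^2 + 22*t + 10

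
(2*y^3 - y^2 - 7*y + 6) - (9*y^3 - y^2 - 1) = -7*y^3 - 7*y + 7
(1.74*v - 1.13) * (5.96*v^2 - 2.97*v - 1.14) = 10.3704*v^3 - 11.9026*v^2 + 1.3725*v + 1.2882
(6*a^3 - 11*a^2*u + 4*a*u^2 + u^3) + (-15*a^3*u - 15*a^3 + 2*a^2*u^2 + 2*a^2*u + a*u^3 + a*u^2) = -15*a^3*u - 9*a^3 + 2*a^2*u^2 - 9*a^2*u + a*u^3 + 5*a*u^2 + u^3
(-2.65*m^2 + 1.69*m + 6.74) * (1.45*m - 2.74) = -3.8425*m^3 + 9.7115*m^2 + 5.1424*m - 18.4676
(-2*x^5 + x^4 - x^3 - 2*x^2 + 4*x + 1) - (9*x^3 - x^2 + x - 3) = -2*x^5 + x^4 - 10*x^3 - x^2 + 3*x + 4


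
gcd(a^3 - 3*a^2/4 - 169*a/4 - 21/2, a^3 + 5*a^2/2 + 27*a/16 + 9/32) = a + 1/4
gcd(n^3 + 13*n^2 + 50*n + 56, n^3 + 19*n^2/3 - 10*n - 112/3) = n^2 + 9*n + 14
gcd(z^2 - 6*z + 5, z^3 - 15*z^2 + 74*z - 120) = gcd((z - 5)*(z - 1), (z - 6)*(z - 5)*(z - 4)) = z - 5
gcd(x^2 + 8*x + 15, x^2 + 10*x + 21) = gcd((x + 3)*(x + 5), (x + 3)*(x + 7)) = x + 3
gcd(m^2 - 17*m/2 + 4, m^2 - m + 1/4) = m - 1/2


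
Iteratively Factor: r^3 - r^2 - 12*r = (r + 3)*(r^2 - 4*r) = (r - 4)*(r + 3)*(r)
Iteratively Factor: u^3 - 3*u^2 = (u)*(u^2 - 3*u) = u^2*(u - 3)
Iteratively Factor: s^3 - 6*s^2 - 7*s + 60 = (s - 5)*(s^2 - s - 12) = (s - 5)*(s - 4)*(s + 3)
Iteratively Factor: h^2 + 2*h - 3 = (h + 3)*(h - 1)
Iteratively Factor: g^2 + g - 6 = (g + 3)*(g - 2)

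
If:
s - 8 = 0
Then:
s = 8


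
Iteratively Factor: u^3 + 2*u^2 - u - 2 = (u + 1)*(u^2 + u - 2) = (u - 1)*(u + 1)*(u + 2)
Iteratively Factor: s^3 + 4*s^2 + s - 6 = (s + 3)*(s^2 + s - 2) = (s + 2)*(s + 3)*(s - 1)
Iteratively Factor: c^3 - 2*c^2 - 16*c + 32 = (c - 2)*(c^2 - 16) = (c - 4)*(c - 2)*(c + 4)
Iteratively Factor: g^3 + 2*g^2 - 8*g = (g)*(g^2 + 2*g - 8) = g*(g + 4)*(g - 2)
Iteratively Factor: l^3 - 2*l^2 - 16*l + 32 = (l - 2)*(l^2 - 16) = (l - 4)*(l - 2)*(l + 4)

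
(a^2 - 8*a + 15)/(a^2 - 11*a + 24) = (a - 5)/(a - 8)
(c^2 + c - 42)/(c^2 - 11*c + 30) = (c + 7)/(c - 5)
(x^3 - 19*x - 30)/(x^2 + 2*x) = x - 2 - 15/x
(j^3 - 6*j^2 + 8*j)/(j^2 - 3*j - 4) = j*(j - 2)/(j + 1)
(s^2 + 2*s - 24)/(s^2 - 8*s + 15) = (s^2 + 2*s - 24)/(s^2 - 8*s + 15)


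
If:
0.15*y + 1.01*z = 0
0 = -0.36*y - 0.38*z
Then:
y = 0.00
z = 0.00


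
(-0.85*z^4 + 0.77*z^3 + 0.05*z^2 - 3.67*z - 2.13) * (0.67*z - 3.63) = -0.5695*z^5 + 3.6014*z^4 - 2.7616*z^3 - 2.6404*z^2 + 11.895*z + 7.7319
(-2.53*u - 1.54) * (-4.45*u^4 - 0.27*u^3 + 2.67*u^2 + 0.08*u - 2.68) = 11.2585*u^5 + 7.5361*u^4 - 6.3393*u^3 - 4.3142*u^2 + 6.6572*u + 4.1272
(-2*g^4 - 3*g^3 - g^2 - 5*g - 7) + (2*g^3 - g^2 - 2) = -2*g^4 - g^3 - 2*g^2 - 5*g - 9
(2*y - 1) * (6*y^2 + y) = 12*y^3 - 4*y^2 - y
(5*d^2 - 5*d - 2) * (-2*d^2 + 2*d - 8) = -10*d^4 + 20*d^3 - 46*d^2 + 36*d + 16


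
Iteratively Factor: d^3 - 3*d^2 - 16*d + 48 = (d - 4)*(d^2 + d - 12) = (d - 4)*(d + 4)*(d - 3)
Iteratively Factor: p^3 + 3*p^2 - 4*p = (p)*(p^2 + 3*p - 4) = p*(p + 4)*(p - 1)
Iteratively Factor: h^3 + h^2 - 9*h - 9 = (h + 1)*(h^2 - 9) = (h - 3)*(h + 1)*(h + 3)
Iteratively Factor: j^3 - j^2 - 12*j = (j)*(j^2 - j - 12) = j*(j + 3)*(j - 4)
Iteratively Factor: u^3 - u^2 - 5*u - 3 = (u - 3)*(u^2 + 2*u + 1) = (u - 3)*(u + 1)*(u + 1)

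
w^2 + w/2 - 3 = (w - 3/2)*(w + 2)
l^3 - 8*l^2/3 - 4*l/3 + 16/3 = (l - 2)^2*(l + 4/3)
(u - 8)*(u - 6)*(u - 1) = u^3 - 15*u^2 + 62*u - 48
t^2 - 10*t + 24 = (t - 6)*(t - 4)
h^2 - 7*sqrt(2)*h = h*(h - 7*sqrt(2))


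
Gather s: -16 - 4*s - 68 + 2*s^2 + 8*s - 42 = 2*s^2 + 4*s - 126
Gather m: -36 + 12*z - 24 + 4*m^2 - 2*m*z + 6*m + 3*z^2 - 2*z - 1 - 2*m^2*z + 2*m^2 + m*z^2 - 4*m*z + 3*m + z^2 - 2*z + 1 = m^2*(6 - 2*z) + m*(z^2 - 6*z + 9) + 4*z^2 + 8*z - 60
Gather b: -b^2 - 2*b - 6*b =-b^2 - 8*b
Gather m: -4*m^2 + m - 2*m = -4*m^2 - m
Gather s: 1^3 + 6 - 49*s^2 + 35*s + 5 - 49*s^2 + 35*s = -98*s^2 + 70*s + 12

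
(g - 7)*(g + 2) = g^2 - 5*g - 14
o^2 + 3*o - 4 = (o - 1)*(o + 4)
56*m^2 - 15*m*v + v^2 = (-8*m + v)*(-7*m + v)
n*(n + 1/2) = n^2 + n/2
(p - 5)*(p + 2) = p^2 - 3*p - 10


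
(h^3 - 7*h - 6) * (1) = h^3 - 7*h - 6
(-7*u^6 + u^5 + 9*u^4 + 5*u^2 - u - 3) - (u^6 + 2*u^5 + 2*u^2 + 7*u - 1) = -8*u^6 - u^5 + 9*u^4 + 3*u^2 - 8*u - 2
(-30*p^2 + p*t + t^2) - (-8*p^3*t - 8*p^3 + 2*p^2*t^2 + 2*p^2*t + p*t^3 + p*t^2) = 8*p^3*t + 8*p^3 - 2*p^2*t^2 - 2*p^2*t - 30*p^2 - p*t^3 - p*t^2 + p*t + t^2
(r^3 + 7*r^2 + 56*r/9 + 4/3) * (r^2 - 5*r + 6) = r^5 + 2*r^4 - 205*r^3/9 + 110*r^2/9 + 92*r/3 + 8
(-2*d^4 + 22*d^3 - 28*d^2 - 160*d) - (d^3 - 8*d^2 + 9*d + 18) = -2*d^4 + 21*d^3 - 20*d^2 - 169*d - 18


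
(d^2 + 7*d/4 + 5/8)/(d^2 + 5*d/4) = (d + 1/2)/d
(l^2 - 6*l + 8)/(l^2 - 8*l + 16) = (l - 2)/(l - 4)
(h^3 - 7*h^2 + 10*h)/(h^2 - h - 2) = h*(h - 5)/(h + 1)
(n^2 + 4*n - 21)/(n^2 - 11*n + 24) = (n + 7)/(n - 8)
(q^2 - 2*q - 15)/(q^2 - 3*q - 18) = (q - 5)/(q - 6)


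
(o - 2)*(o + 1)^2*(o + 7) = o^4 + 7*o^3 - 3*o^2 - 23*o - 14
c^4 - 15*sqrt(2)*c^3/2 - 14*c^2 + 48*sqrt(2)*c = c*(c - 8*sqrt(2))*(c - 3*sqrt(2)/2)*(c + 2*sqrt(2))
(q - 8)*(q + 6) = q^2 - 2*q - 48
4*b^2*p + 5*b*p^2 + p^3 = p*(b + p)*(4*b + p)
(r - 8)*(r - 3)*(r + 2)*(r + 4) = r^4 - 5*r^3 - 34*r^2 + 56*r + 192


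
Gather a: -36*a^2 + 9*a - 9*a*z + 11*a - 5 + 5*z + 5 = -36*a^2 + a*(20 - 9*z) + 5*z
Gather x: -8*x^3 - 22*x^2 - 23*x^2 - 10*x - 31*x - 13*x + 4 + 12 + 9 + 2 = -8*x^3 - 45*x^2 - 54*x + 27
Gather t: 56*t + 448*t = 504*t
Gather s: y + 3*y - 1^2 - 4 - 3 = 4*y - 8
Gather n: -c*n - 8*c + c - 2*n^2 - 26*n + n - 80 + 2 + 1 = -7*c - 2*n^2 + n*(-c - 25) - 77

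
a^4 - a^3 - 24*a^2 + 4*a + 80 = (a - 5)*(a - 2)*(a + 2)*(a + 4)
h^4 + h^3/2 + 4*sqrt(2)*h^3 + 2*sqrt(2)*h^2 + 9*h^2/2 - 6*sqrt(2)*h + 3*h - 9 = (h - 1)*(h + 3/2)*(h + sqrt(2))*(h + 3*sqrt(2))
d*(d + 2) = d^2 + 2*d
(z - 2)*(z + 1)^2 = z^3 - 3*z - 2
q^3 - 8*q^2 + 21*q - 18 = (q - 3)^2*(q - 2)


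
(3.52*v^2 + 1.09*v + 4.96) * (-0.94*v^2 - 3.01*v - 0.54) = -3.3088*v^4 - 11.6198*v^3 - 9.8441*v^2 - 15.5182*v - 2.6784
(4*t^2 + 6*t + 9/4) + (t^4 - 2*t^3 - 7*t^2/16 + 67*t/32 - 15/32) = t^4 - 2*t^3 + 57*t^2/16 + 259*t/32 + 57/32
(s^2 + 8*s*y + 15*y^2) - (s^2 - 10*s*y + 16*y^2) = 18*s*y - y^2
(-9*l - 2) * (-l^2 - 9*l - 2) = 9*l^3 + 83*l^2 + 36*l + 4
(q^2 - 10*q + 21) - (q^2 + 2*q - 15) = 36 - 12*q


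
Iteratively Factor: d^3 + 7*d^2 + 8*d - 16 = (d + 4)*(d^2 + 3*d - 4) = (d - 1)*(d + 4)*(d + 4)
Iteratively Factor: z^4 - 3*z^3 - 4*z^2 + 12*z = (z)*(z^3 - 3*z^2 - 4*z + 12) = z*(z + 2)*(z^2 - 5*z + 6) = z*(z - 3)*(z + 2)*(z - 2)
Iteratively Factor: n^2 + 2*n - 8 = (n + 4)*(n - 2)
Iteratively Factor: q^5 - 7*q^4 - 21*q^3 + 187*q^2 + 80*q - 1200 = (q - 5)*(q^4 - 2*q^3 - 31*q^2 + 32*q + 240) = (q - 5)*(q + 4)*(q^3 - 6*q^2 - 7*q + 60) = (q - 5)*(q + 3)*(q + 4)*(q^2 - 9*q + 20) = (q - 5)^2*(q + 3)*(q + 4)*(q - 4)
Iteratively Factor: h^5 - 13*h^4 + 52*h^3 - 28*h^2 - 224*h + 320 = (h - 4)*(h^4 - 9*h^3 + 16*h^2 + 36*h - 80) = (h - 4)^2*(h^3 - 5*h^2 - 4*h + 20) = (h - 5)*(h - 4)^2*(h^2 - 4) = (h - 5)*(h - 4)^2*(h + 2)*(h - 2)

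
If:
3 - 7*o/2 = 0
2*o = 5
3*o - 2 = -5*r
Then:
No Solution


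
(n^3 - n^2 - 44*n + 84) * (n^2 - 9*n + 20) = n^5 - 10*n^4 - 15*n^3 + 460*n^2 - 1636*n + 1680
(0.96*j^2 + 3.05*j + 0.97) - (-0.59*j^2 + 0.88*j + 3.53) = 1.55*j^2 + 2.17*j - 2.56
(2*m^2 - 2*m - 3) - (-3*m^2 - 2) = 5*m^2 - 2*m - 1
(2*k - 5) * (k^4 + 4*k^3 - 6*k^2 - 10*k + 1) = 2*k^5 + 3*k^4 - 32*k^3 + 10*k^2 + 52*k - 5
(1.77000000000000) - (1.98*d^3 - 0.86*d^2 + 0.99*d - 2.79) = -1.98*d^3 + 0.86*d^2 - 0.99*d + 4.56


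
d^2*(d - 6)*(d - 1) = d^4 - 7*d^3 + 6*d^2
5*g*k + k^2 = k*(5*g + k)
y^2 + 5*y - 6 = (y - 1)*(y + 6)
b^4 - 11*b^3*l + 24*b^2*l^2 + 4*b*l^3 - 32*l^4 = (b - 8*l)*(b - 2*l)^2*(b + l)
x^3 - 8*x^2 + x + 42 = (x - 7)*(x - 3)*(x + 2)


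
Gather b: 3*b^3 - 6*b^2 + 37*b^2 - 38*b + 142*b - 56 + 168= 3*b^3 + 31*b^2 + 104*b + 112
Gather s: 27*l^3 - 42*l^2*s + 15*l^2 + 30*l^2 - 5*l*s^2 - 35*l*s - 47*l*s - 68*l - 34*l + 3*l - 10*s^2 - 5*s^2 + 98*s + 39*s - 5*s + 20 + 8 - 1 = 27*l^3 + 45*l^2 - 99*l + s^2*(-5*l - 15) + s*(-42*l^2 - 82*l + 132) + 27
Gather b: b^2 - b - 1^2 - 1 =b^2 - b - 2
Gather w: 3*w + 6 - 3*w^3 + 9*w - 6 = -3*w^3 + 12*w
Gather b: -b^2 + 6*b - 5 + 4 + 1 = -b^2 + 6*b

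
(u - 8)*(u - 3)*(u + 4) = u^3 - 7*u^2 - 20*u + 96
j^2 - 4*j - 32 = (j - 8)*(j + 4)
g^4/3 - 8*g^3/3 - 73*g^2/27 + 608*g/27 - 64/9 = (g/3 + 1)*(g - 8)*(g - 8/3)*(g - 1/3)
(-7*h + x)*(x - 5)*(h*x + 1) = -7*h^2*x^2 + 35*h^2*x + h*x^3 - 5*h*x^2 - 7*h*x + 35*h + x^2 - 5*x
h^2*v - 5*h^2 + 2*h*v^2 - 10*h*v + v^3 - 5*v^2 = (h + v)^2*(v - 5)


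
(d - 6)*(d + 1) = d^2 - 5*d - 6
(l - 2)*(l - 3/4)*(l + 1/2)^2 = l^4 - 7*l^3/4 - l^2 + 13*l/16 + 3/8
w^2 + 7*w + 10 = (w + 2)*(w + 5)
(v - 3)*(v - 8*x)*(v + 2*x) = v^3 - 6*v^2*x - 3*v^2 - 16*v*x^2 + 18*v*x + 48*x^2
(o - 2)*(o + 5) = o^2 + 3*o - 10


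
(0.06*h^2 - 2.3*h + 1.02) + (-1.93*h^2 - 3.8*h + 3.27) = -1.87*h^2 - 6.1*h + 4.29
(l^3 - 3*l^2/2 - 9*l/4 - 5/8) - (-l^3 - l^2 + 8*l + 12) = 2*l^3 - l^2/2 - 41*l/4 - 101/8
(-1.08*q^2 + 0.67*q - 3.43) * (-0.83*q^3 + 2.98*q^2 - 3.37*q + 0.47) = 0.8964*q^5 - 3.7745*q^4 + 8.4831*q^3 - 12.9869*q^2 + 11.874*q - 1.6121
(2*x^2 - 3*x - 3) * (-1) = -2*x^2 + 3*x + 3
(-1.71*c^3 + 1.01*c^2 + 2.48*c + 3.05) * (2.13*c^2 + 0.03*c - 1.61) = -3.6423*c^5 + 2.1*c^4 + 8.0658*c^3 + 4.9448*c^2 - 3.9013*c - 4.9105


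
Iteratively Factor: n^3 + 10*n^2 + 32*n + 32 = (n + 2)*(n^2 + 8*n + 16) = (n + 2)*(n + 4)*(n + 4)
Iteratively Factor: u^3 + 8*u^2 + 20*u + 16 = (u + 2)*(u^2 + 6*u + 8) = (u + 2)^2*(u + 4)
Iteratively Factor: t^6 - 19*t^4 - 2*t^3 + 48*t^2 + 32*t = (t - 4)*(t^5 + 4*t^4 - 3*t^3 - 14*t^2 - 8*t) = (t - 4)*(t - 2)*(t^4 + 6*t^3 + 9*t^2 + 4*t) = (t - 4)*(t - 2)*(t + 1)*(t^3 + 5*t^2 + 4*t) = (t - 4)*(t - 2)*(t + 1)*(t + 4)*(t^2 + t) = (t - 4)*(t - 2)*(t + 1)^2*(t + 4)*(t)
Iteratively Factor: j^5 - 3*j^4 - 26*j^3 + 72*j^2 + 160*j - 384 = (j + 4)*(j^4 - 7*j^3 + 2*j^2 + 64*j - 96) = (j - 2)*(j + 4)*(j^3 - 5*j^2 - 8*j + 48) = (j - 4)*(j - 2)*(j + 4)*(j^2 - j - 12) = (j - 4)*(j - 2)*(j + 3)*(j + 4)*(j - 4)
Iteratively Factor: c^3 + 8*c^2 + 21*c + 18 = (c + 3)*(c^2 + 5*c + 6) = (c + 2)*(c + 3)*(c + 3)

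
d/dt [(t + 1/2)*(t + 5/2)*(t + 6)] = 3*t^2 + 18*t + 77/4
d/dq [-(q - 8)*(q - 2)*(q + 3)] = -3*q^2 + 14*q + 14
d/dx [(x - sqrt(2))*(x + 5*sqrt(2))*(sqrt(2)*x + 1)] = 3*sqrt(2)*x^2 + 18*x - 6*sqrt(2)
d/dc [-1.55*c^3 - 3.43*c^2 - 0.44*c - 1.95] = -4.65*c^2 - 6.86*c - 0.44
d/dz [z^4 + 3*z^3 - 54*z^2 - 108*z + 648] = 4*z^3 + 9*z^2 - 108*z - 108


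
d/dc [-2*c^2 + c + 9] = 1 - 4*c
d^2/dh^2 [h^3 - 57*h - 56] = 6*h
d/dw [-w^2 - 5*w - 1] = -2*w - 5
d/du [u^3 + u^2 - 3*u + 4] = 3*u^2 + 2*u - 3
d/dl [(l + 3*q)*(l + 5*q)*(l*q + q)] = q*(3*l^2 + 16*l*q + 2*l + 15*q^2 + 8*q)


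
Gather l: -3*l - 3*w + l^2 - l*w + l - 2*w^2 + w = l^2 + l*(-w - 2) - 2*w^2 - 2*w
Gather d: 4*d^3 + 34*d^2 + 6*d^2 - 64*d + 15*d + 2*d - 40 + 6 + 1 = 4*d^3 + 40*d^2 - 47*d - 33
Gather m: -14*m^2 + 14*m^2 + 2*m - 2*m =0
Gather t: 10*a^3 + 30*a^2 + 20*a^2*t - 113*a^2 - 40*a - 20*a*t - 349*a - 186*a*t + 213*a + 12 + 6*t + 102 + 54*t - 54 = 10*a^3 - 83*a^2 - 176*a + t*(20*a^2 - 206*a + 60) + 60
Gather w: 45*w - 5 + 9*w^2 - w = 9*w^2 + 44*w - 5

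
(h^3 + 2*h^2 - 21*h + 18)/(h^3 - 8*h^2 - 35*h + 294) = (h^2 - 4*h + 3)/(h^2 - 14*h + 49)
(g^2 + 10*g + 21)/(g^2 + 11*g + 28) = (g + 3)/(g + 4)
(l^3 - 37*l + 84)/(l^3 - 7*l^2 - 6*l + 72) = (l^2 + 4*l - 21)/(l^2 - 3*l - 18)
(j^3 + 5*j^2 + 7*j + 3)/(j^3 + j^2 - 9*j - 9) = (j + 1)/(j - 3)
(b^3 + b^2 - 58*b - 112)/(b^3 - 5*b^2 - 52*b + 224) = (b + 2)/(b - 4)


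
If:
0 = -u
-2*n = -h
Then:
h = 2*n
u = 0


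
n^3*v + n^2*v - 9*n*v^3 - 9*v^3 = (n - 3*v)*(n + 3*v)*(n*v + v)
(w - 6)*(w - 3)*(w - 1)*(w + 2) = w^4 - 8*w^3 + 7*w^2 + 36*w - 36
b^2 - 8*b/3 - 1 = (b - 3)*(b + 1/3)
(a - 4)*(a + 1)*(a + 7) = a^3 + 4*a^2 - 25*a - 28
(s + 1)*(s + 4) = s^2 + 5*s + 4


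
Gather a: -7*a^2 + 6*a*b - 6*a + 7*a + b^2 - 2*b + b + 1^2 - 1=-7*a^2 + a*(6*b + 1) + b^2 - b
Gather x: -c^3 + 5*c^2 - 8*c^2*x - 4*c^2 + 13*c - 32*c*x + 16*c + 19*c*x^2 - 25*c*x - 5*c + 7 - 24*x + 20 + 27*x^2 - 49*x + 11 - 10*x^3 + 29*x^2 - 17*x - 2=-c^3 + c^2 + 24*c - 10*x^3 + x^2*(19*c + 56) + x*(-8*c^2 - 57*c - 90) + 36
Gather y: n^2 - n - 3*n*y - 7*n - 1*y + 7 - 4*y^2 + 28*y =n^2 - 8*n - 4*y^2 + y*(27 - 3*n) + 7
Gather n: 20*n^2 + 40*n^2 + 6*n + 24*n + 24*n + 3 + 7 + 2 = 60*n^2 + 54*n + 12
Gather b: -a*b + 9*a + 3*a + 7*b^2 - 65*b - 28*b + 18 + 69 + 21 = 12*a + 7*b^2 + b*(-a - 93) + 108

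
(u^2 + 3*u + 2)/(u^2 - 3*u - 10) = (u + 1)/(u - 5)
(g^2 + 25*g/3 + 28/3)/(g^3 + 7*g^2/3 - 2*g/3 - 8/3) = (g + 7)/(g^2 + g - 2)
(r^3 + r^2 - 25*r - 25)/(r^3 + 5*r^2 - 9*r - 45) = (r^2 - 4*r - 5)/(r^2 - 9)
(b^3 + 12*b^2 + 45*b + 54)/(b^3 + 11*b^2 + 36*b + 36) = (b + 3)/(b + 2)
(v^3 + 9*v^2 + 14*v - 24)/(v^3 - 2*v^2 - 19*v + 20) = (v + 6)/(v - 5)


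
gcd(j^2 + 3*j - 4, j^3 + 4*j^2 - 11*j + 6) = j - 1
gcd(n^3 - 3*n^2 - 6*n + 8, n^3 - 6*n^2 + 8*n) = n - 4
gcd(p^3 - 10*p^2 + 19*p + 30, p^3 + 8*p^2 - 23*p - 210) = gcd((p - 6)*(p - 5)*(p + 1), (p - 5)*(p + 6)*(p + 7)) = p - 5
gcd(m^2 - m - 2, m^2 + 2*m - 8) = m - 2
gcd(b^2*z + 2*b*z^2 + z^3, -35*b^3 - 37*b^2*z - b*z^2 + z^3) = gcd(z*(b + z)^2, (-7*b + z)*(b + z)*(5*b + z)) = b + z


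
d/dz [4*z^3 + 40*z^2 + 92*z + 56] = 12*z^2 + 80*z + 92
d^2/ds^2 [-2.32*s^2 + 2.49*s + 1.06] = -4.64000000000000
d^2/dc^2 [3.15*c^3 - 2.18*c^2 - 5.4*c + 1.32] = 18.9*c - 4.36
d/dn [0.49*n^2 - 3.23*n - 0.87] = 0.98*n - 3.23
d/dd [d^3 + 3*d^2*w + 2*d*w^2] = 3*d^2 + 6*d*w + 2*w^2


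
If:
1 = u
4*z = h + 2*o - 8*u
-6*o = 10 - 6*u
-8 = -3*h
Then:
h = 8/3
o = -2/3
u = 1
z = -5/3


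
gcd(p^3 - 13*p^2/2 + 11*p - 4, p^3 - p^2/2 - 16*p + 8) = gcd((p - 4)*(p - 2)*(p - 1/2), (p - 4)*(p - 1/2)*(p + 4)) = p^2 - 9*p/2 + 2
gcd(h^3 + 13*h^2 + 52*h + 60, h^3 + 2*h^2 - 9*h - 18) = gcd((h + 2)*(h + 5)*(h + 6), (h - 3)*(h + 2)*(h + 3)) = h + 2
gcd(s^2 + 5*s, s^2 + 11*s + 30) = s + 5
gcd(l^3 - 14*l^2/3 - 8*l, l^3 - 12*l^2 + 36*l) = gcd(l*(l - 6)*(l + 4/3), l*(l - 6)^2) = l^2 - 6*l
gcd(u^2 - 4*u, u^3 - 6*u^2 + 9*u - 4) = u - 4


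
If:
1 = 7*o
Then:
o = 1/7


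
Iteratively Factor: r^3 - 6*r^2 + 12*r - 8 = (r - 2)*(r^2 - 4*r + 4) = (r - 2)^2*(r - 2)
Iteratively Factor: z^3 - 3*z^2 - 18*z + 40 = (z - 5)*(z^2 + 2*z - 8) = (z - 5)*(z + 4)*(z - 2)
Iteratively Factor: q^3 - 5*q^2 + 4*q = (q - 1)*(q^2 - 4*q) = (q - 4)*(q - 1)*(q)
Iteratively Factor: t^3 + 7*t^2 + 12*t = (t + 3)*(t^2 + 4*t) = t*(t + 3)*(t + 4)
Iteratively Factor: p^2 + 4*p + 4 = (p + 2)*(p + 2)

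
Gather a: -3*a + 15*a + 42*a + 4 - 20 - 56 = 54*a - 72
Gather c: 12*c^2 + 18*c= 12*c^2 + 18*c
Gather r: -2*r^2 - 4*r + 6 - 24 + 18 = -2*r^2 - 4*r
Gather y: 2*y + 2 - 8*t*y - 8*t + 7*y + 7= -8*t + y*(9 - 8*t) + 9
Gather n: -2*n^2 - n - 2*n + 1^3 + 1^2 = -2*n^2 - 3*n + 2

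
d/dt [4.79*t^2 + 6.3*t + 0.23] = 9.58*t + 6.3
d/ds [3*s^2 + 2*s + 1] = 6*s + 2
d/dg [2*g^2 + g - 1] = 4*g + 1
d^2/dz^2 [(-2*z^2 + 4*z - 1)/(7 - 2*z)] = 92/(8*z^3 - 84*z^2 + 294*z - 343)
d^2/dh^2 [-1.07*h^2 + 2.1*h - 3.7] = -2.14000000000000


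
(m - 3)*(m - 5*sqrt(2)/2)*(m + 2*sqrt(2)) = m^3 - 3*m^2 - sqrt(2)*m^2/2 - 10*m + 3*sqrt(2)*m/2 + 30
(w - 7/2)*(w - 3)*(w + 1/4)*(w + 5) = w^4 - 5*w^3/4 - 179*w^2/8 + 47*w + 105/8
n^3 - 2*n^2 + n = n*(n - 1)^2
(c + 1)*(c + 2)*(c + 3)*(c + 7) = c^4 + 13*c^3 + 53*c^2 + 83*c + 42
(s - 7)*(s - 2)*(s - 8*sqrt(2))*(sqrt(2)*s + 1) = sqrt(2)*s^4 - 15*s^3 - 9*sqrt(2)*s^3 + 6*sqrt(2)*s^2 + 135*s^2 - 210*s + 72*sqrt(2)*s - 112*sqrt(2)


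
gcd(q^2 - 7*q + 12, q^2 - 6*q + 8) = q - 4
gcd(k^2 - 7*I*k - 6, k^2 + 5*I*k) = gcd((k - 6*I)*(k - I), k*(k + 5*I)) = 1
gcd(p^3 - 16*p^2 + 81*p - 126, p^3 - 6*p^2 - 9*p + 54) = p^2 - 9*p + 18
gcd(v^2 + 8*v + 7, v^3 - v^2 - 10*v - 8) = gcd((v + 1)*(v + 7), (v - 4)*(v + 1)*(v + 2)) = v + 1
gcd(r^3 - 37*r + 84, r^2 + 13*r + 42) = r + 7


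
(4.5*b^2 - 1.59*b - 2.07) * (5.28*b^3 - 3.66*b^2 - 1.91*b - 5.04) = 23.76*b^5 - 24.8652*b^4 - 13.7052*b^3 - 12.0669*b^2 + 11.9673*b + 10.4328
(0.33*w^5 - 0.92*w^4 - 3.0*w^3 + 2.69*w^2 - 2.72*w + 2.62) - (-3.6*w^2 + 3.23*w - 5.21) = 0.33*w^5 - 0.92*w^4 - 3.0*w^3 + 6.29*w^2 - 5.95*w + 7.83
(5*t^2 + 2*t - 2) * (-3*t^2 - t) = -15*t^4 - 11*t^3 + 4*t^2 + 2*t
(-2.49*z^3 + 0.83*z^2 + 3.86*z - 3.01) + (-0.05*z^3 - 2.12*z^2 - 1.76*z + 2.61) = -2.54*z^3 - 1.29*z^2 + 2.1*z - 0.4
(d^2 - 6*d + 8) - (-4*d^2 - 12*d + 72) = 5*d^2 + 6*d - 64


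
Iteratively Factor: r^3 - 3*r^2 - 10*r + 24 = (r - 2)*(r^2 - r - 12) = (r - 4)*(r - 2)*(r + 3)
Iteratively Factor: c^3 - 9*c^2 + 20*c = (c - 5)*(c^2 - 4*c) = (c - 5)*(c - 4)*(c)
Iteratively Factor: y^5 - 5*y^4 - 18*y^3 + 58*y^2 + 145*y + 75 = (y - 5)*(y^4 - 18*y^2 - 32*y - 15) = (y - 5)*(y + 1)*(y^3 - y^2 - 17*y - 15) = (y - 5)^2*(y + 1)*(y^2 + 4*y + 3) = (y - 5)^2*(y + 1)*(y + 3)*(y + 1)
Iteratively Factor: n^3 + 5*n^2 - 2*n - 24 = (n + 3)*(n^2 + 2*n - 8) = (n + 3)*(n + 4)*(n - 2)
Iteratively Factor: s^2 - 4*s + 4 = (s - 2)*(s - 2)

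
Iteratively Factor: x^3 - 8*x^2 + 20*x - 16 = (x - 2)*(x^2 - 6*x + 8) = (x - 2)^2*(x - 4)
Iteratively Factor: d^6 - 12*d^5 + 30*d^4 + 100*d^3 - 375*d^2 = (d - 5)*(d^5 - 7*d^4 - 5*d^3 + 75*d^2) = d*(d - 5)*(d^4 - 7*d^3 - 5*d^2 + 75*d) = d^2*(d - 5)*(d^3 - 7*d^2 - 5*d + 75) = d^2*(d - 5)^2*(d^2 - 2*d - 15) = d^2*(d - 5)^2*(d + 3)*(d - 5)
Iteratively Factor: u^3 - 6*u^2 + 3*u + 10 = (u - 5)*(u^2 - u - 2) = (u - 5)*(u + 1)*(u - 2)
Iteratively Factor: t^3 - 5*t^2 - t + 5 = (t - 5)*(t^2 - 1) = (t - 5)*(t - 1)*(t + 1)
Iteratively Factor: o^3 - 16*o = (o)*(o^2 - 16) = o*(o - 4)*(o + 4)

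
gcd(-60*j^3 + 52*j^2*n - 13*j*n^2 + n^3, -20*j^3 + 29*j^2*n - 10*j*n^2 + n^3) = 5*j - n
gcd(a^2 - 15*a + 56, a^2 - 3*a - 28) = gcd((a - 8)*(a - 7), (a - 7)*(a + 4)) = a - 7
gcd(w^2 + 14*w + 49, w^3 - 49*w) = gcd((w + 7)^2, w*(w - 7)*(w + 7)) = w + 7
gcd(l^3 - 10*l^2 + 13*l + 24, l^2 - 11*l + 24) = l^2 - 11*l + 24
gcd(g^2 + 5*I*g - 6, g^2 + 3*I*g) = g + 3*I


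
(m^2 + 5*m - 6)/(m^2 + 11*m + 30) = (m - 1)/(m + 5)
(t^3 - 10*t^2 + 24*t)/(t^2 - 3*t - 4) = t*(t - 6)/(t + 1)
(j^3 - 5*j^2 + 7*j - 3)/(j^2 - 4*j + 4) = (j^3 - 5*j^2 + 7*j - 3)/(j^2 - 4*j + 4)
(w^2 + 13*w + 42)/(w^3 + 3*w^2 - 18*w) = (w + 7)/(w*(w - 3))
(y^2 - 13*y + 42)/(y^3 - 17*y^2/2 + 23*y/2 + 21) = 2*(y - 7)/(2*y^2 - 5*y - 7)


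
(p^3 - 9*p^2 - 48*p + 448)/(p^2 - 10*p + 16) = (p^2 - p - 56)/(p - 2)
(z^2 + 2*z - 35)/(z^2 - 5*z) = (z + 7)/z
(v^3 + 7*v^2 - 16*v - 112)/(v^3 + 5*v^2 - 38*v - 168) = (v - 4)/(v - 6)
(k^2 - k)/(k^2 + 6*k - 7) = k/(k + 7)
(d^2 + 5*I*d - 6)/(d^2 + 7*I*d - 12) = (d + 2*I)/(d + 4*I)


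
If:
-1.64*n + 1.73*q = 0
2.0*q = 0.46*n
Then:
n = 0.00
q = 0.00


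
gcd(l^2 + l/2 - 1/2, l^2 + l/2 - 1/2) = l^2 + l/2 - 1/2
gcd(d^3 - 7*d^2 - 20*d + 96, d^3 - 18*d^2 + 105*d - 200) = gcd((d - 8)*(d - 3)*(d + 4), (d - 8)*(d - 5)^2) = d - 8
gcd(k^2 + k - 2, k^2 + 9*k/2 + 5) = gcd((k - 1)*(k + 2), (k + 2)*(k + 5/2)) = k + 2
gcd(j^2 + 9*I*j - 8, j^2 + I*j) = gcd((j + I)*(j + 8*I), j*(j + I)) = j + I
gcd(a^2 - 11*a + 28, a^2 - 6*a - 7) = a - 7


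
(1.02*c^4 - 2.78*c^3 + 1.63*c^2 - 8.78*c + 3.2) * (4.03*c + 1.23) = 4.1106*c^5 - 9.9488*c^4 + 3.1495*c^3 - 33.3785*c^2 + 2.0966*c + 3.936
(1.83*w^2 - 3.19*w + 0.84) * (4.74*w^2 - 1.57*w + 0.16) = 8.6742*w^4 - 17.9937*w^3 + 9.2827*w^2 - 1.8292*w + 0.1344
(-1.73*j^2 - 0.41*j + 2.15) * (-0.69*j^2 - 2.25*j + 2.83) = 1.1937*j^4 + 4.1754*j^3 - 5.4569*j^2 - 5.9978*j + 6.0845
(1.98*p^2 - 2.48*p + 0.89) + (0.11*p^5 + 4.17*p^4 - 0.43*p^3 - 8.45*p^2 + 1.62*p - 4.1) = 0.11*p^5 + 4.17*p^4 - 0.43*p^3 - 6.47*p^2 - 0.86*p - 3.21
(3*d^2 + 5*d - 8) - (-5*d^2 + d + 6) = 8*d^2 + 4*d - 14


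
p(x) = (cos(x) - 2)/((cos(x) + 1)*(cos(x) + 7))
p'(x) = (cos(x) - 2)*sin(x)/((cos(x) + 1)*(cos(x) + 7)^2) + (cos(x) - 2)*sin(x)/((cos(x) + 1)^2*(cos(x) + 7)) - sin(x)/((cos(x) + 1)*(cos(x) + 7))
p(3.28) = -52.04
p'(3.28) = 754.31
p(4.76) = -0.26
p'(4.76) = 0.42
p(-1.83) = -0.45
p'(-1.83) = 0.84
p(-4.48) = -0.43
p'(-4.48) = -0.79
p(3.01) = -57.58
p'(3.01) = -877.67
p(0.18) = -0.06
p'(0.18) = -0.02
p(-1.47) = -0.24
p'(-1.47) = 0.38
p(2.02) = -0.66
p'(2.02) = -1.38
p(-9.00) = -5.38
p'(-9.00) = 26.07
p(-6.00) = -0.07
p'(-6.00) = -0.03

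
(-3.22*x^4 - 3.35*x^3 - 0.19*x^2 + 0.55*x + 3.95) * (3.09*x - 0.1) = -9.9498*x^5 - 10.0295*x^4 - 0.2521*x^3 + 1.7185*x^2 + 12.1505*x - 0.395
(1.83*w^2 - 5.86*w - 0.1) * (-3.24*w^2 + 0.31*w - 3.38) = -5.9292*w^4 + 19.5537*w^3 - 7.678*w^2 + 19.7758*w + 0.338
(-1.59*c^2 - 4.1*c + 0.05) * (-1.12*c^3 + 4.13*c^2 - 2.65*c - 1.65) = 1.7808*c^5 - 1.9747*c^4 - 12.7755*c^3 + 13.695*c^2 + 6.6325*c - 0.0825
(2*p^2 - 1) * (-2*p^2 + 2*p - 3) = -4*p^4 + 4*p^3 - 4*p^2 - 2*p + 3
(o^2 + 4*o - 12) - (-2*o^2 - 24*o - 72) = 3*o^2 + 28*o + 60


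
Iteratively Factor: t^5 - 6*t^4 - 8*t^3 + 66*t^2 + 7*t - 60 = (t - 5)*(t^4 - t^3 - 13*t^2 + t + 12) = (t - 5)*(t - 1)*(t^3 - 13*t - 12) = (t - 5)*(t - 4)*(t - 1)*(t^2 + 4*t + 3) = (t - 5)*(t - 4)*(t - 1)*(t + 1)*(t + 3)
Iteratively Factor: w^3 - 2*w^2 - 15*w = (w)*(w^2 - 2*w - 15) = w*(w - 5)*(w + 3)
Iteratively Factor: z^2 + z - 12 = (z + 4)*(z - 3)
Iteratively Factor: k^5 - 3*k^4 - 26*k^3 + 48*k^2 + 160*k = (k - 4)*(k^4 + k^3 - 22*k^2 - 40*k) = (k - 4)*(k + 2)*(k^3 - k^2 - 20*k) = (k - 4)*(k + 2)*(k + 4)*(k^2 - 5*k) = k*(k - 4)*(k + 2)*(k + 4)*(k - 5)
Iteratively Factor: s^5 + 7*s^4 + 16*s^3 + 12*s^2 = (s)*(s^4 + 7*s^3 + 16*s^2 + 12*s) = s*(s + 2)*(s^3 + 5*s^2 + 6*s) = s^2*(s + 2)*(s^2 + 5*s + 6) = s^2*(s + 2)^2*(s + 3)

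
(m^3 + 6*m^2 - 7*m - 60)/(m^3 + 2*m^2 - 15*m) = (m + 4)/m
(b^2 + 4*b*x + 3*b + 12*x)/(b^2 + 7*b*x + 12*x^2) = (b + 3)/(b + 3*x)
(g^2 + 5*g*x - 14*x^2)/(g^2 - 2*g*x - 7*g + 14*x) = (g + 7*x)/(g - 7)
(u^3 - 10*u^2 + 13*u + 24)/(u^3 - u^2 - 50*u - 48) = (u - 3)/(u + 6)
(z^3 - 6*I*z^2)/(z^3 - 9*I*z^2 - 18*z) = z/(z - 3*I)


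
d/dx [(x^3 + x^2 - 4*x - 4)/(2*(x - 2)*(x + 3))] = (x^2 + 6*x + 7)/(2*(x^2 + 6*x + 9))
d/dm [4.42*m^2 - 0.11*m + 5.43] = 8.84*m - 0.11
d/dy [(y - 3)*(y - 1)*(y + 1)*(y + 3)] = 4*y*(y^2 - 5)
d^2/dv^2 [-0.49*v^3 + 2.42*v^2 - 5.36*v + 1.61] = 4.84 - 2.94*v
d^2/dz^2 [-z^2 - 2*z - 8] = -2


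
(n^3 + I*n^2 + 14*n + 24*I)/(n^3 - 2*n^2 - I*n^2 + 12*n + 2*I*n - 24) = (n + 2*I)/(n - 2)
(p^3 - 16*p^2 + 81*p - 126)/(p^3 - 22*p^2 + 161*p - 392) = (p^2 - 9*p + 18)/(p^2 - 15*p + 56)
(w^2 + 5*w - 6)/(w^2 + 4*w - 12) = (w - 1)/(w - 2)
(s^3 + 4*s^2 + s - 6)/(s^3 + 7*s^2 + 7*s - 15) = (s + 2)/(s + 5)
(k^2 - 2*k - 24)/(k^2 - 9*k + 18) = (k + 4)/(k - 3)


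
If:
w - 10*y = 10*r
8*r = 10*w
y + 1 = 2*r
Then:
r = 25/73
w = 20/73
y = -23/73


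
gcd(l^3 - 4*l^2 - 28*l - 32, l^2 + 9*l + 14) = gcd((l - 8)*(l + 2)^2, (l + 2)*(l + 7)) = l + 2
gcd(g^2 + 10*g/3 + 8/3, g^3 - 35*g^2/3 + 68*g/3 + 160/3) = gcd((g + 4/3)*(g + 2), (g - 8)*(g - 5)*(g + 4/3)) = g + 4/3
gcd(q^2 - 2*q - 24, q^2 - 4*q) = 1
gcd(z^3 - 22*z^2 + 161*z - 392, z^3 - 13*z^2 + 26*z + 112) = z^2 - 15*z + 56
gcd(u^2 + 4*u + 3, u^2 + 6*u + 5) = u + 1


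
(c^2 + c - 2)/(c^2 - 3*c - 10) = (c - 1)/(c - 5)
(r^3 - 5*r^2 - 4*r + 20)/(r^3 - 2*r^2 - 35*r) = (-r^3 + 5*r^2 + 4*r - 20)/(r*(-r^2 + 2*r + 35))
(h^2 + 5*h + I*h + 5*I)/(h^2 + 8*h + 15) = (h + I)/(h + 3)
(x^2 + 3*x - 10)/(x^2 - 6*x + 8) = (x + 5)/(x - 4)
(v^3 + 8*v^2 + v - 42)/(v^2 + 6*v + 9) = (v^2 + 5*v - 14)/(v + 3)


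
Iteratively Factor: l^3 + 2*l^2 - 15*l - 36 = (l - 4)*(l^2 + 6*l + 9) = (l - 4)*(l + 3)*(l + 3)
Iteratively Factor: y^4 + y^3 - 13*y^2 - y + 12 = (y + 1)*(y^3 - 13*y + 12) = (y + 1)*(y + 4)*(y^2 - 4*y + 3) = (y - 3)*(y + 1)*(y + 4)*(y - 1)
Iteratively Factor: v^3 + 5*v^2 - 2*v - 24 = (v + 4)*(v^2 + v - 6) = (v - 2)*(v + 4)*(v + 3)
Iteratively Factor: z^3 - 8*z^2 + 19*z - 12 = (z - 3)*(z^2 - 5*z + 4) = (z - 3)*(z - 1)*(z - 4)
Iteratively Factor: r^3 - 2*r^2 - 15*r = (r)*(r^2 - 2*r - 15) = r*(r + 3)*(r - 5)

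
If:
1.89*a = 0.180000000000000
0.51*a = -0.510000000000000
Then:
No Solution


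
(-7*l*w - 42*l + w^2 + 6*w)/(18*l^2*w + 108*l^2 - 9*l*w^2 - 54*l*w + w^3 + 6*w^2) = (-7*l + w)/(18*l^2 - 9*l*w + w^2)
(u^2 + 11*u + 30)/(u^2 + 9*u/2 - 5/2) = 2*(u + 6)/(2*u - 1)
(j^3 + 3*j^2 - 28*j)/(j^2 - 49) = j*(j - 4)/(j - 7)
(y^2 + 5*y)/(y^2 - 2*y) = (y + 5)/(y - 2)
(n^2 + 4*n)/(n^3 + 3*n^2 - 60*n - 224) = n/(n^2 - n - 56)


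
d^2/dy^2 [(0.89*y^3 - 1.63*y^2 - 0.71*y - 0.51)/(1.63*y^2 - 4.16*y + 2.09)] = (7.105427357601e-15*y^5 - 2.8421709430404e-14*y^4 - 1.13816400000005*y^3 - 21.240684*y^2 + 58.587444*y - 40.762932)/(4.330747*y^6 - 33.158112*y^5 + 101.283147*y^4 - 157.022528*y^3 + 129.866121*y^2 - 54.513888*y + 9.129329)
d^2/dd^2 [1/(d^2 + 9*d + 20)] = 2*(-d^2 - 9*d + (2*d + 9)^2 - 20)/(d^2 + 9*d + 20)^3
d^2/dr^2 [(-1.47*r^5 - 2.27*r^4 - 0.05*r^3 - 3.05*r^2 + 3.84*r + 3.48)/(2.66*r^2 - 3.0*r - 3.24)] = (-62.406792*r^7 + 155.566376*r^6 + 177.970464*r^5 - 433.849392*r^4 - 657.759072*r^3 - 298.848816*r^2 + 28.7962559999999*r - 16.060896)/(18.821096*r^6 - 63.6804*r^5 + 3.045168*r^4 + 128.1312*r^3 - 3.70915199999999*r^2 - 94.4784*r - 34.012224)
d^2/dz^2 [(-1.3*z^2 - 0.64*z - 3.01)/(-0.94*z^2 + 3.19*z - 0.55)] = (8.92736799999999*z^3 + 11.925216*z^2 - 56.139996*z + 61.180042)/(0.830584*z^6 - 8.456052*z^5 + 30.154542*z^4 - 42.357139*z^3 + 17.643615*z^2 - 2.894925*z + 0.166375)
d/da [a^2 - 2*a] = 2*a - 2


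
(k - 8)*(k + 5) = k^2 - 3*k - 40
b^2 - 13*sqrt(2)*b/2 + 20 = (b - 4*sqrt(2))*(b - 5*sqrt(2)/2)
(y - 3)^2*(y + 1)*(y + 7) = y^4 + 2*y^3 - 32*y^2 + 30*y + 63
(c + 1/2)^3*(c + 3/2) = c^4 + 3*c^3 + 3*c^2 + 5*c/4 + 3/16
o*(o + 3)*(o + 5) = o^3 + 8*o^2 + 15*o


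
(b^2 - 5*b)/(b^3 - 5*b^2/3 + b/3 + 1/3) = 3*b*(b - 5)/(3*b^3 - 5*b^2 + b + 1)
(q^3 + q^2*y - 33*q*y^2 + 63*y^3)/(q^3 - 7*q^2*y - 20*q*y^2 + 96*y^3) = (-q^2 - 4*q*y + 21*y^2)/(-q^2 + 4*q*y + 32*y^2)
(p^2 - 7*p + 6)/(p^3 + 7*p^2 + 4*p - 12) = (p - 6)/(p^2 + 8*p + 12)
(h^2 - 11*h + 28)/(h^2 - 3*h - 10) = (-h^2 + 11*h - 28)/(-h^2 + 3*h + 10)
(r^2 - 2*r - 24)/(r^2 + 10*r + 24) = (r - 6)/(r + 6)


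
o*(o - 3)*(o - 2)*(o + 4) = o^4 - o^3 - 14*o^2 + 24*o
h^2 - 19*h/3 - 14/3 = (h - 7)*(h + 2/3)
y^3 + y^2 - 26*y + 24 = (y - 4)*(y - 1)*(y + 6)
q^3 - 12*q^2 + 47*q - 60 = (q - 5)*(q - 4)*(q - 3)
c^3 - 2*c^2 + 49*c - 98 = (c - 2)*(c - 7*I)*(c + 7*I)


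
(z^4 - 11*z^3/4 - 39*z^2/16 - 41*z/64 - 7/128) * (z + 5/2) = z^5 - z^4/4 - 149*z^3/16 - 431*z^2/64 - 53*z/32 - 35/256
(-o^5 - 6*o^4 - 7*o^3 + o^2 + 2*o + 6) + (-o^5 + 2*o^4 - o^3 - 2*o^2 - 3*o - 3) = -2*o^5 - 4*o^4 - 8*o^3 - o^2 - o + 3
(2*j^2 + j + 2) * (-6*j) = -12*j^3 - 6*j^2 - 12*j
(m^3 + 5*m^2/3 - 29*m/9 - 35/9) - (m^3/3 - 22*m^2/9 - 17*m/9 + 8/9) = 2*m^3/3 + 37*m^2/9 - 4*m/3 - 43/9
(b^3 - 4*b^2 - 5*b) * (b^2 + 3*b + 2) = b^5 - b^4 - 15*b^3 - 23*b^2 - 10*b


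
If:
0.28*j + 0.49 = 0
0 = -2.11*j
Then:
No Solution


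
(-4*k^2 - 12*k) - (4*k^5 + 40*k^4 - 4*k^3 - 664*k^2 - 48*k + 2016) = -4*k^5 - 40*k^4 + 4*k^3 + 660*k^2 + 36*k - 2016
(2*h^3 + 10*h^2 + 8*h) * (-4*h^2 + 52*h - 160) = -8*h^5 + 64*h^4 + 168*h^3 - 1184*h^2 - 1280*h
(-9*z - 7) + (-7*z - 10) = -16*z - 17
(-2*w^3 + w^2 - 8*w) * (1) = -2*w^3 + w^2 - 8*w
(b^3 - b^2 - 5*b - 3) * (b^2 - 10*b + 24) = b^5 - 11*b^4 + 29*b^3 + 23*b^2 - 90*b - 72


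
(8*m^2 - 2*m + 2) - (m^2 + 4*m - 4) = 7*m^2 - 6*m + 6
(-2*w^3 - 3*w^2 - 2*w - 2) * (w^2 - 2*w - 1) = -2*w^5 + w^4 + 6*w^3 + 5*w^2 + 6*w + 2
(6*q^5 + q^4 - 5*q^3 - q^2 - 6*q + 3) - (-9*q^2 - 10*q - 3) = 6*q^5 + q^4 - 5*q^3 + 8*q^2 + 4*q + 6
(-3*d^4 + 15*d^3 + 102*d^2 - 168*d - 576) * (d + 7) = -3*d^5 - 6*d^4 + 207*d^3 + 546*d^2 - 1752*d - 4032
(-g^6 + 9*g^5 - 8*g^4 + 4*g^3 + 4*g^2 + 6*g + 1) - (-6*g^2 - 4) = -g^6 + 9*g^5 - 8*g^4 + 4*g^3 + 10*g^2 + 6*g + 5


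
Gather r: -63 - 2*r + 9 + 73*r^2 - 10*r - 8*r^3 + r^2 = -8*r^3 + 74*r^2 - 12*r - 54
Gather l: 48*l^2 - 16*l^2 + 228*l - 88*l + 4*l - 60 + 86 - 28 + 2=32*l^2 + 144*l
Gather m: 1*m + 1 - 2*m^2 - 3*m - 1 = -2*m^2 - 2*m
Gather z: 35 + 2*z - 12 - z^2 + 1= -z^2 + 2*z + 24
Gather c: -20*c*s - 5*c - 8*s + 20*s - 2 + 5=c*(-20*s - 5) + 12*s + 3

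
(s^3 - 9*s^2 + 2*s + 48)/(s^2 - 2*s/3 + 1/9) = 9*(s^3 - 9*s^2 + 2*s + 48)/(9*s^2 - 6*s + 1)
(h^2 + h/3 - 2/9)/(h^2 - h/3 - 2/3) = (h - 1/3)/(h - 1)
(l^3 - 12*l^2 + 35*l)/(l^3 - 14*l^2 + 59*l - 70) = l/(l - 2)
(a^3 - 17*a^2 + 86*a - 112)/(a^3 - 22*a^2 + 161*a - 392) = (a - 2)/(a - 7)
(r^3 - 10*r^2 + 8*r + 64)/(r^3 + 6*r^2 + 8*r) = (r^2 - 12*r + 32)/(r*(r + 4))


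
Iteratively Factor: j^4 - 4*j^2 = (j - 2)*(j^3 + 2*j^2) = j*(j - 2)*(j^2 + 2*j) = j^2*(j - 2)*(j + 2)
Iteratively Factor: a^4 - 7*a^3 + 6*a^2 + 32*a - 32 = (a + 2)*(a^3 - 9*a^2 + 24*a - 16) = (a - 4)*(a + 2)*(a^2 - 5*a + 4) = (a - 4)*(a - 1)*(a + 2)*(a - 4)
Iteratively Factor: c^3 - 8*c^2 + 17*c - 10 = (c - 5)*(c^2 - 3*c + 2) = (c - 5)*(c - 2)*(c - 1)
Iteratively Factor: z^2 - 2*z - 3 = (z + 1)*(z - 3)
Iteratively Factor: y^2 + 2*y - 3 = (y - 1)*(y + 3)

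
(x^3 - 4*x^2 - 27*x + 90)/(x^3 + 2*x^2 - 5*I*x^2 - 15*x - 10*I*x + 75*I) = (x - 6)/(x - 5*I)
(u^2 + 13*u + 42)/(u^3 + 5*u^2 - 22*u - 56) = (u + 6)/(u^2 - 2*u - 8)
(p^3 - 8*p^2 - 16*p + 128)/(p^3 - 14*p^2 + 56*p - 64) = (p + 4)/(p - 2)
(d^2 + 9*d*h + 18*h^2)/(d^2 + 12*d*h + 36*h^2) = (d + 3*h)/(d + 6*h)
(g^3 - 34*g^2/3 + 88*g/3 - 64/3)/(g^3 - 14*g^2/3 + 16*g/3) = (3*g^2 - 28*g + 32)/(g*(3*g - 8))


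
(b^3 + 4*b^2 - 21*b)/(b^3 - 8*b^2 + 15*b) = (b + 7)/(b - 5)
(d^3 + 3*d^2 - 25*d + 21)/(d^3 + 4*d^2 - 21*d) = (d - 1)/d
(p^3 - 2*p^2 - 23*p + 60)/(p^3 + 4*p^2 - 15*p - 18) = (p^2 + p - 20)/(p^2 + 7*p + 6)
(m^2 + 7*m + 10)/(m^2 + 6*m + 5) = (m + 2)/(m + 1)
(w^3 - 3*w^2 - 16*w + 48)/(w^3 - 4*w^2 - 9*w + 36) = (w + 4)/(w + 3)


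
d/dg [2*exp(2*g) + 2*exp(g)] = (4*exp(g) + 2)*exp(g)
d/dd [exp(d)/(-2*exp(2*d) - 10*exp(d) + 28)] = (exp(2*d) + 14)*exp(d)/(2*(exp(4*d) + 10*exp(3*d) - 3*exp(2*d) - 140*exp(d) + 196))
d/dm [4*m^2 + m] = 8*m + 1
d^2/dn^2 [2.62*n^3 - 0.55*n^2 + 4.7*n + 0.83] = 15.72*n - 1.1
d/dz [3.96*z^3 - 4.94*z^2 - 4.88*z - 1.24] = 11.88*z^2 - 9.88*z - 4.88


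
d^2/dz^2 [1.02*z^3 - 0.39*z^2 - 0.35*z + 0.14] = 6.12*z - 0.78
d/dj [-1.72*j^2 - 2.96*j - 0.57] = -3.44*j - 2.96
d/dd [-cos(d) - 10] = sin(d)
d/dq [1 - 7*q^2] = -14*q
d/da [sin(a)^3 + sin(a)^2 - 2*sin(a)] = (3*sin(a)^2 + 2*sin(a) - 2)*cos(a)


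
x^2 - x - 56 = (x - 8)*(x + 7)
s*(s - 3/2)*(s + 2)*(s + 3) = s^4 + 7*s^3/2 - 3*s^2/2 - 9*s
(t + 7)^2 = t^2 + 14*t + 49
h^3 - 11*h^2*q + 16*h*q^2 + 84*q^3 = (h - 7*q)*(h - 6*q)*(h + 2*q)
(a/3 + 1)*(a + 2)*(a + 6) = a^3/3 + 11*a^2/3 + 12*a + 12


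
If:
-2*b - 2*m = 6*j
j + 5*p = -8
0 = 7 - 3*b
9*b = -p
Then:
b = 7/3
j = 97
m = -880/3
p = -21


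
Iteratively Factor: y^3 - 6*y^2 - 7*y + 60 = (y - 5)*(y^2 - y - 12) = (y - 5)*(y + 3)*(y - 4)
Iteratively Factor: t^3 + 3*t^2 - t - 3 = (t - 1)*(t^2 + 4*t + 3) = (t - 1)*(t + 1)*(t + 3)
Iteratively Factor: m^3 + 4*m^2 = (m + 4)*(m^2) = m*(m + 4)*(m)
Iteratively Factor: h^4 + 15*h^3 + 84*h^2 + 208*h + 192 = (h + 4)*(h^3 + 11*h^2 + 40*h + 48) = (h + 3)*(h + 4)*(h^2 + 8*h + 16) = (h + 3)*(h + 4)^2*(h + 4)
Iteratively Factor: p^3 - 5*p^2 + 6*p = (p - 3)*(p^2 - 2*p) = (p - 3)*(p - 2)*(p)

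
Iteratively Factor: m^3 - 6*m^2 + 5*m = (m - 5)*(m^2 - m) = m*(m - 5)*(m - 1)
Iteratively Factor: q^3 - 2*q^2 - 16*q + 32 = (q - 4)*(q^2 + 2*q - 8) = (q - 4)*(q - 2)*(q + 4)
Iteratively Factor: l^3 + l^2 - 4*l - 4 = (l - 2)*(l^2 + 3*l + 2) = (l - 2)*(l + 1)*(l + 2)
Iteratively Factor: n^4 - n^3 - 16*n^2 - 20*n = (n)*(n^3 - n^2 - 16*n - 20) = n*(n + 2)*(n^2 - 3*n - 10) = n*(n + 2)^2*(n - 5)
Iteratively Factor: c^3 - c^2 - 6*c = (c)*(c^2 - c - 6) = c*(c - 3)*(c + 2)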